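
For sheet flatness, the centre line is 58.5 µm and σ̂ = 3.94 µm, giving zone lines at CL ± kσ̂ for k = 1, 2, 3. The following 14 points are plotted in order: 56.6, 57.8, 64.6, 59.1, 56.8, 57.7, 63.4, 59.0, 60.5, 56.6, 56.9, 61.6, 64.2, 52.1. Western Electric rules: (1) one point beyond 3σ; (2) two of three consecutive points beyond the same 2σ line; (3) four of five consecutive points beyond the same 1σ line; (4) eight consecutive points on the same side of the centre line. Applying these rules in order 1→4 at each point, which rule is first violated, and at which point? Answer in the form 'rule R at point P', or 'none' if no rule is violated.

none

Zone of each point (C = within 1σ̂, B = 1σ̂–2σ̂, A = 2σ̂–3σ̂, * = beyond 3σ̂; sign = side of CL): 1:-C, 2:-C, 3:+B, 4:+C, 5:-C, 6:-C, 7:+B, 8:+C, 9:+C, 10:-C, 11:-C, 12:+C, 13:+B, 14:-B
No rule fires across all 14 points.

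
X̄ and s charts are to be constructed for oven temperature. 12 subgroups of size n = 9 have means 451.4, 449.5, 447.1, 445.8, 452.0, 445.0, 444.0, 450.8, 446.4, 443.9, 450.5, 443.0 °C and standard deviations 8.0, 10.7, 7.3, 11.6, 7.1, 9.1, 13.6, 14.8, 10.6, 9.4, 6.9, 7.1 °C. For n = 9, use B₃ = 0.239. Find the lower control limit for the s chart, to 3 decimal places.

2.314

s̄ = (8.0 + 10.7 + 7.3 + 11.6 + 7.1 + 9.1 + 13.6 + 14.8 + 10.6 + 9.4 + 6.9 + 7.1) / 12 = 9.6833
LCL_s = B₃·s̄ = 0.239 × 9.6833 = 2.3143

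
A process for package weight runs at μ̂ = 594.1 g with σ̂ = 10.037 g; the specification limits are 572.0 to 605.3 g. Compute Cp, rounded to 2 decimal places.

0.55

Cp = (USL − LSL) / (6σ̂) = (605.3 − 572.0) / (6 × 10.037) = 33.3000 / 60.2220 = 0.5530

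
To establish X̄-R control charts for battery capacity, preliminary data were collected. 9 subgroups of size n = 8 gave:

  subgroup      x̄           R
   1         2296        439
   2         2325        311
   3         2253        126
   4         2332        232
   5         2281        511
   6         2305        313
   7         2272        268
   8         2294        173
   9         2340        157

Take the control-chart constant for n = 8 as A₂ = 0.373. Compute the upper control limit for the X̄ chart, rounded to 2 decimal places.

X̄̄ = (2296 + 2325 + 2253 + 2332 + 2281 + 2305 + 2272 + 2294 + 2340) / 9 = 20698.0000 / 9 = 2299.7778
R̄ = (439 + 311 + 126 + 232 + 511 + 313 + 268 + 173 + 157) / 9 = 2530.0000 / 9 = 281.1111
UCL = X̄̄ + A₂·R̄ = 2299.7778 + 0.373 × 281.1111 = 2404.6322

2404.63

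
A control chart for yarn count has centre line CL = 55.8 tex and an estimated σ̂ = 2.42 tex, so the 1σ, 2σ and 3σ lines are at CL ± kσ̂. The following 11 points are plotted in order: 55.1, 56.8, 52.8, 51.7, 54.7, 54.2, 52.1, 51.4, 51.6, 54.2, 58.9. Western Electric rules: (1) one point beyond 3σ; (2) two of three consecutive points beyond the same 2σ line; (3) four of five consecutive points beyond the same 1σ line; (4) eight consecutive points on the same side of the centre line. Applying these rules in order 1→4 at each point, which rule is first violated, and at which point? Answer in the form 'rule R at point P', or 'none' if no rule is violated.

Zone of each point (C = within 1σ̂, B = 1σ̂–2σ̂, A = 2σ̂–3σ̂, * = beyond 3σ̂; sign = side of CL): 1:-C, 2:+C, 3:-B, 4:-B, 5:-C, 6:-C, 7:-B, 8:-B, 9:-B, 10:-C, 11:+B
Rule 4 (eight consecutive points on the same side of the centre line) is satisfied at point 10.

rule 4 at point 10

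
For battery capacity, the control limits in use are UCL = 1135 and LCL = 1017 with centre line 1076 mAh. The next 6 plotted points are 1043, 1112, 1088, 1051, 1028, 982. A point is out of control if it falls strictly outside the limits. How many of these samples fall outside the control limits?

Compare each point to [1017, 1135]: sample 6 = 982 < LCL.

1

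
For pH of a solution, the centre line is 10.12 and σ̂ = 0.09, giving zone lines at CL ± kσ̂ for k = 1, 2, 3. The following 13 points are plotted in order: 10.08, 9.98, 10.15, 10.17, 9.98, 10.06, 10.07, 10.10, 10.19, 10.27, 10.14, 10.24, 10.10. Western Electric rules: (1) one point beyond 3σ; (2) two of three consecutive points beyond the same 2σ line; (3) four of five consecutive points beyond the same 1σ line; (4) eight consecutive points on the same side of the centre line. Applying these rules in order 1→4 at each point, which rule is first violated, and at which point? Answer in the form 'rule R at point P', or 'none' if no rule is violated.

Zone of each point (C = within 1σ̂, B = 1σ̂–2σ̂, A = 2σ̂–3σ̂, * = beyond 3σ̂; sign = side of CL): 1:-C, 2:-B, 3:+C, 4:+C, 5:-B, 6:-C, 7:-C, 8:-C, 9:+C, 10:+B, 11:+C, 12:+B, 13:-C
No rule fires across all 13 points.

none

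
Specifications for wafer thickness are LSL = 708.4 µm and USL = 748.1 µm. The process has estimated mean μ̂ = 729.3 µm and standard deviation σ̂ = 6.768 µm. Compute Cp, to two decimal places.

Cp = (USL − LSL) / (6σ̂) = (748.1 − 708.4) / (6 × 6.768) = 39.7000 / 40.6080 = 0.9776

0.98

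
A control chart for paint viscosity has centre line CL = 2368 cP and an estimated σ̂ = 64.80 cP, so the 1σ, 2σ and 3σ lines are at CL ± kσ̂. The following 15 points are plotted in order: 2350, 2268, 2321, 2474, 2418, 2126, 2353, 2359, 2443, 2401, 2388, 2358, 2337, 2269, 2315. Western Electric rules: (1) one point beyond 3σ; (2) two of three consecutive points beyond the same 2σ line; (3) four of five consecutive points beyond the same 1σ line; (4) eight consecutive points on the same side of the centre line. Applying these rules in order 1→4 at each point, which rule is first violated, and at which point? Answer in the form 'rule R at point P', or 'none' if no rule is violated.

rule 1 at point 6

Zone of each point (C = within 1σ̂, B = 1σ̂–2σ̂, A = 2σ̂–3σ̂, * = beyond 3σ̂; sign = side of CL): 1:-C, 2:-B, 3:-C, 4:+B, 5:+C, 6:-*, 7:-C, 8:-C, 9:+B, 10:+C, 11:+C, 12:-C, 13:-C, 14:-B, 15:-C
Rule 1 (one point beyond the 3σ limits) is satisfied at point 6.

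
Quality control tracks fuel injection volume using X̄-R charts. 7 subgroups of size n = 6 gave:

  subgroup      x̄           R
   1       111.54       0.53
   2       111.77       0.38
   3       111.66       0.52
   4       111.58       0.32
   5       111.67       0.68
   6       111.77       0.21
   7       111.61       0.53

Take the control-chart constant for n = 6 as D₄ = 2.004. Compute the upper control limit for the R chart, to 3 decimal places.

R̄ = (0.53 + 0.38 + 0.52 + 0.32 + 0.68 + 0.21 + 0.53) / 7 = 3.1700 / 7 = 0.4529
UCL_R = D₄·R̄ = 2.004 × 0.4529 = 0.9075

0.908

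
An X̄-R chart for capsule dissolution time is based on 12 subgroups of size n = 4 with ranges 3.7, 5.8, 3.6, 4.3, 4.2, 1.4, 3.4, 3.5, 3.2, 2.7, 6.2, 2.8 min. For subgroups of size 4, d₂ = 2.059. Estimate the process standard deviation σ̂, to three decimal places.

R̄ = (3.7 + 5.8 + 3.6 + 4.3 + 4.2 + 1.4 + 3.4 + 3.5 + 3.2 + 2.7 + 6.2 + 2.8) / 12 = 3.7333
σ̂ = R̄ / d₂ = 3.7333 / 2.059 = 1.8132

1.813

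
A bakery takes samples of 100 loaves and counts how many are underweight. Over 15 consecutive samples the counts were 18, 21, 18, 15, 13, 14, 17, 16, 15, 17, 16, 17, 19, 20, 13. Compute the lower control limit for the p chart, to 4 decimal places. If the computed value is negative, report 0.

0.0544

p̄ = Σdᵢ / (k·n) = 249 / (15 × 100) = 0.16600
LCL = p̄ − 3·√(p̄(1−p̄)/n) = 0.16600 − 3 × 0.03721 = 0.05438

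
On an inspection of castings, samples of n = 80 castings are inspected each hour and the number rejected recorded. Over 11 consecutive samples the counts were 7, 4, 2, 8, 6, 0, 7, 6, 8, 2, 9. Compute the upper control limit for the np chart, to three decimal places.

p̄ = Σdᵢ / (k·n) = 59 / (11 × 80) = 0.06705
UCL = np̄ + 3·√(np̄(1−p̄)) = 5.3636 + 3 × √(5.3636×0.93295) = 5.3636 + 3 × 2.2370 = 12.0745

12.075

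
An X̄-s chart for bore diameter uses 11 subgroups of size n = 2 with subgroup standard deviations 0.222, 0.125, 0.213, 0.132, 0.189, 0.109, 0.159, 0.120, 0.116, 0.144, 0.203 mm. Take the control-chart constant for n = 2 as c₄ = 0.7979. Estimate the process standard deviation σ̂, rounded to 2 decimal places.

s̄ = (0.222 + 0.125 + 0.213 + 0.132 + 0.189 + 0.109 + 0.159 + 0.120 + 0.116 + 0.144 + 0.203) / 11 = 0.1575
σ̂ = s̄ / c₄ = 0.1575 / 0.7979 = 0.1973

0.20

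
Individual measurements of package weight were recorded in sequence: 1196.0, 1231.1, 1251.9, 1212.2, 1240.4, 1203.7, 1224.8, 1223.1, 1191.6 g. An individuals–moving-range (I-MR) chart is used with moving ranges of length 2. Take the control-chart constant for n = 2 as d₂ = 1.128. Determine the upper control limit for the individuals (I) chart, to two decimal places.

1290.83

X̄ = (1196.0 + 1231.1 + 1251.9 + 1212.2 + 1240.4 + 1203.7 + 1224.8 + 1223.1 + 1191.6) / 9 = 1219.4222
Moving ranges: 35.1, 20.8, 39.7, 28.2, 36.7, 21.1, 1.7, 31.5; M̄R̄ = 214.8000 / 8 = 26.8500
UCL = X̄ + 3·M̄R̄/d₂ = 1219.4222 + 3 × 26.8500 / 1.128 = 1290.8318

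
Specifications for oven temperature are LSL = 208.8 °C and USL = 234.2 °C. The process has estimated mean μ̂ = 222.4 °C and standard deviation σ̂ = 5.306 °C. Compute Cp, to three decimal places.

0.798

Cp = (USL − LSL) / (6σ̂) = (234.2 − 208.8) / (6 × 5.306) = 25.4000 / 31.8360 = 0.7978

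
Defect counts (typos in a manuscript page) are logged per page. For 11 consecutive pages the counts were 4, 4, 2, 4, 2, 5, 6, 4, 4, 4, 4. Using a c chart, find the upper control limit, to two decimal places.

c̄ = (4 + 4 + 2 + 4 + 2 + 5 + 6 + 4 + 4 + 4 + 4) / 11 = 43 / 11 = 3.9091
UCL = c̄ + 3√c̄ = 3.9091 + 3 × √3.9091 = 3.9091 + 3 × 1.9771 = 9.8405

9.84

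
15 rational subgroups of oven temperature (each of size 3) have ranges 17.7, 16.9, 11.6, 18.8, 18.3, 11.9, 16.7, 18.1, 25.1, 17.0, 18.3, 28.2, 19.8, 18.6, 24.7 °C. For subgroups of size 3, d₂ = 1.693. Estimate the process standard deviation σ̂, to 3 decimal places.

11.093

R̄ = (17.7 + 16.9 + 11.6 + 18.8 + 18.3 + 11.9 + 16.7 + 18.1 + 25.1 + 17.0 + 18.3 + 28.2 + 19.8 + 18.6 + 24.7) / 15 = 18.7800
σ̂ = R̄ / d₂ = 18.7800 / 1.693 = 11.0927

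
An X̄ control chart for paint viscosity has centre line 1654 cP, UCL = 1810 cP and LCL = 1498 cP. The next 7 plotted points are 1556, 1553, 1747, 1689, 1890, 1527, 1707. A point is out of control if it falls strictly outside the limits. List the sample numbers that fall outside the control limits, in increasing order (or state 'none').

5

Compare each point to [1498, 1810]: sample 5 = 1890 > UCL.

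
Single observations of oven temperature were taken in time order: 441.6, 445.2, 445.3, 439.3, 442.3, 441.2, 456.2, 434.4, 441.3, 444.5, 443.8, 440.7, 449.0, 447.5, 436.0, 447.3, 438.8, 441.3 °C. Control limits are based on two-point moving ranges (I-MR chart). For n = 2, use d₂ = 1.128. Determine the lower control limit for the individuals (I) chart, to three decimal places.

426.183

X̄ = (441.6 + 445.2 + 445.3 + 439.3 + 442.3 + 441.2 + 456.2 + 434.4 + 441.3 + 444.5 + 443.8 + 440.7 + 449.0 + 447.5 + 436.0 + 447.3 + 438.8 + 441.3) / 18 = 443.0944
Moving ranges: 3.6, 0.1, 6.0, 3.0, 1.1, 15.0, 21.8, 6.9, 3.2, 0.7, 3.1, 8.3, 1.5, 11.5, 11.3, 8.5, 2.5; M̄R̄ = 108.1000 / 17 = 6.3588
LCL = X̄ − 3·M̄R̄/d₂ = 443.0944 − 3 × 6.3588 / 1.128 = 426.1827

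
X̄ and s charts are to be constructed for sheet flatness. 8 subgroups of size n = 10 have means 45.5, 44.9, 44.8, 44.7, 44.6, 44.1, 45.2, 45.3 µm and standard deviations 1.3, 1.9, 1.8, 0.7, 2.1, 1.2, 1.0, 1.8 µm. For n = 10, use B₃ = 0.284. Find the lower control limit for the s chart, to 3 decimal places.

s̄ = (1.3 + 1.9 + 1.8 + 0.7 + 2.1 + 1.2 + 1.0 + 1.8) / 8 = 1.4750
LCL_s = B₃·s̄ = 0.284 × 1.4750 = 0.4189

0.419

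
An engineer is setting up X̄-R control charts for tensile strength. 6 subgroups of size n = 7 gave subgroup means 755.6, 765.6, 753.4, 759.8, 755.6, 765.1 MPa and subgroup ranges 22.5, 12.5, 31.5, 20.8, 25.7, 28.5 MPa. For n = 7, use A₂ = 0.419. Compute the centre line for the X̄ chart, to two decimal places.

759.18

X̄̄ = (755.6 + 765.6 + 753.4 + 759.8 + 755.6 + 765.1) / 6 = 4555.1000 / 6 = 759.1833
CL = X̄̄ = 759.1833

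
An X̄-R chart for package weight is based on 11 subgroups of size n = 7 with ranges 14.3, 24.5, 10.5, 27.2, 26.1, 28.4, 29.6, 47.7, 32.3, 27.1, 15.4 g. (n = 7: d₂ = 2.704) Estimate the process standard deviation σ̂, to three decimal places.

R̄ = (14.3 + 24.5 + 10.5 + 27.2 + 26.1 + 28.4 + 29.6 + 47.7 + 32.3 + 27.1 + 15.4) / 11 = 25.7364
σ̂ = R̄ / d₂ = 25.7364 / 2.704 = 9.5179

9.518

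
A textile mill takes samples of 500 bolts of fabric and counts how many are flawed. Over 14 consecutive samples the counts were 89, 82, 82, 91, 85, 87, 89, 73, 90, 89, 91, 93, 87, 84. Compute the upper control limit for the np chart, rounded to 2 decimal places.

111.95

p̄ = Σdᵢ / (k·n) = 1212 / (14 × 500) = 0.17314
UCL = np̄ + 3·√(np̄(1−p̄)) = 86.5714 + 3 × √(86.5714×0.82686) = 86.5714 + 3 × 8.4606 = 111.9533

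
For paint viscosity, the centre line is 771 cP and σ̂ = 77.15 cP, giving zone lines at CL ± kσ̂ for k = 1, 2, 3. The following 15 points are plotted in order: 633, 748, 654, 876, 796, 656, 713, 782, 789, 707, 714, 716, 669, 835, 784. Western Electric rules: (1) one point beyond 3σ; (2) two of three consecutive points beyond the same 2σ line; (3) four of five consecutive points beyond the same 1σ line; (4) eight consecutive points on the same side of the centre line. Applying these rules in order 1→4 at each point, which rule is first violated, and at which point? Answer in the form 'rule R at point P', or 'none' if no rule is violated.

none

Zone of each point (C = within 1σ̂, B = 1σ̂–2σ̂, A = 2σ̂–3σ̂, * = beyond 3σ̂; sign = side of CL): 1:-B, 2:-C, 3:-B, 4:+B, 5:+C, 6:-B, 7:-C, 8:+C, 9:+C, 10:-C, 11:-C, 12:-C, 13:-B, 14:+C, 15:+C
No rule fires across all 15 points.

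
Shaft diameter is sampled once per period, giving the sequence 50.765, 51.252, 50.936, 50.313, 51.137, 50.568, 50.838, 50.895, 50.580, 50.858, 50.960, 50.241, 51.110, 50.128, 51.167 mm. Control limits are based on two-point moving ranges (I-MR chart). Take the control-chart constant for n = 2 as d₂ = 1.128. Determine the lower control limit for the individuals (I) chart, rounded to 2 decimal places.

X̄ = (50.765 + 51.252 + 50.936 + 50.313 + 51.137 + 50.568 + 50.838 + 50.895 + 50.580 + 50.858 + 50.960 + 50.241 + 51.110 + 50.128 + 51.167) / 15 = 50.7832
Moving ranges: 0.487, 0.316, 0.623, 0.824, 0.569, 0.270, 0.057, 0.315, 0.278, 0.102, 0.719, 0.869, 0.982, 1.039; M̄R̄ = 7.4500 / 14 = 0.5321
LCL = X̄ − 3·M̄R̄/d₂ = 50.7832 − 3 × 0.5321 / 1.128 = 49.3679

49.37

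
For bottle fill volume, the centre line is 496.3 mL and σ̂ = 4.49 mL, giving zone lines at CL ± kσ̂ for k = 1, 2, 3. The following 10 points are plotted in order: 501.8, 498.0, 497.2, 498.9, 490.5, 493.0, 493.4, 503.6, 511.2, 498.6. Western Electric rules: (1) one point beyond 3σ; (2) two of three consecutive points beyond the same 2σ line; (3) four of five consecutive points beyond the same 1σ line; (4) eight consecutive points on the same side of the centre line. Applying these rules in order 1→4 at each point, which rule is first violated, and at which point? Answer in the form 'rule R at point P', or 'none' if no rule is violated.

rule 1 at point 9

Zone of each point (C = within 1σ̂, B = 1σ̂–2σ̂, A = 2σ̂–3σ̂, * = beyond 3σ̂; sign = side of CL): 1:+B, 2:+C, 3:+C, 4:+C, 5:-B, 6:-C, 7:-C, 8:+B, 9:+*, 10:+C
Rule 1 (one point beyond the 3σ limits) is satisfied at point 9.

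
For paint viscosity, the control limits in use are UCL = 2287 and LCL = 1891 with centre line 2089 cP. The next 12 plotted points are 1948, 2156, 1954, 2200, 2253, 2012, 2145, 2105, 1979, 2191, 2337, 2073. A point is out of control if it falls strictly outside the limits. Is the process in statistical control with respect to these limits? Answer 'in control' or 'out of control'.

Compare each point to [1891, 2287]: sample 11 = 2337 > UCL.

out of control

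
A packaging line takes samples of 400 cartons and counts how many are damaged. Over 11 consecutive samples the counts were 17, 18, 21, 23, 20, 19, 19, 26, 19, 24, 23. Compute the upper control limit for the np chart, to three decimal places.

34.145

p̄ = Σdᵢ / (k·n) = 229 / (11 × 400) = 0.05205
UCL = np̄ + 3·√(np̄(1−p̄)) = 20.8182 + 3 × √(20.8182×0.94795) = 20.8182 + 3 × 4.4424 = 34.1453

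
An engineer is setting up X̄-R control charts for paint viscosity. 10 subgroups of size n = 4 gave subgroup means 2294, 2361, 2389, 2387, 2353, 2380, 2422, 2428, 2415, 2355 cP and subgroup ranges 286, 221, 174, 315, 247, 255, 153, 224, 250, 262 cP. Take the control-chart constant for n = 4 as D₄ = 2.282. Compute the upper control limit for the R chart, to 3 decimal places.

544.713

R̄ = (286 + 221 + 174 + 315 + 247 + 255 + 153 + 224 + 250 + 262) / 10 = 2387.0000 / 10 = 238.7000
UCL_R = D₄·R̄ = 2.282 × 238.7000 = 544.7134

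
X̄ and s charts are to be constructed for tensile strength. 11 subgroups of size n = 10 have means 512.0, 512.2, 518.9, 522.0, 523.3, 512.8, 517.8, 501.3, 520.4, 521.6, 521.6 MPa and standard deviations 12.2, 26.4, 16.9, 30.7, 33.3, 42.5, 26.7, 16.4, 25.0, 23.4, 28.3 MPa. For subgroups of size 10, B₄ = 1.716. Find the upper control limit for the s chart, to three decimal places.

s̄ = (12.2 + 26.4 + 16.9 + 30.7 + 33.3 + 42.5 + 26.7 + 16.4 + 25.0 + 23.4 + 28.3) / 11 = 25.6182
UCL_s = B₄·s̄ = 1.716 × 25.6182 = 43.9608

43.961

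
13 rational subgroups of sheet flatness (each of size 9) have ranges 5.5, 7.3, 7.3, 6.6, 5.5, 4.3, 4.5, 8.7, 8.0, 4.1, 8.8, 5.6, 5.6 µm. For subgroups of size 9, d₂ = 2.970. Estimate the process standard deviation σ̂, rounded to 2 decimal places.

R̄ = (5.5 + 7.3 + 7.3 + 6.6 + 5.5 + 4.3 + 4.5 + 8.7 + 8.0 + 4.1 + 8.8 + 5.6 + 5.6) / 13 = 6.2923
σ̂ = R̄ / d₂ = 6.2923 / 2.970 = 2.1186

2.12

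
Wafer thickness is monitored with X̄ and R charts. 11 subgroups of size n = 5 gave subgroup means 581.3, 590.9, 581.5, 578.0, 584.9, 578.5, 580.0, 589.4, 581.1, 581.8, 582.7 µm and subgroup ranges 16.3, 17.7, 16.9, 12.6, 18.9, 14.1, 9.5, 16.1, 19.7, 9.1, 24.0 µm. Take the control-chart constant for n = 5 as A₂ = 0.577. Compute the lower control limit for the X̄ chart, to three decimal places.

X̄̄ = (581.3 + 590.9 + 581.5 + 578.0 + 584.9 + 578.5 + 580.0 + 589.4 + 581.1 + 581.8 + 582.7) / 11 = 6410.1000 / 11 = 582.7364
R̄ = (16.3 + 17.7 + 16.9 + 12.6 + 18.9 + 14.1 + 9.5 + 16.1 + 19.7 + 9.1 + 24.0) / 11 = 174.9000 / 11 = 15.9000
LCL = X̄̄ − A₂·R̄ = 582.7364 − 0.577 × 15.9000 = 573.5621

573.562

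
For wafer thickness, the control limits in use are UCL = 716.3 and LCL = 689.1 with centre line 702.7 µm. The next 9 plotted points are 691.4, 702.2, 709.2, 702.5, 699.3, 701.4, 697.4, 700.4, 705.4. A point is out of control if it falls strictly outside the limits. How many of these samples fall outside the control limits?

All 9 points lie within [689.1, 716.3].

0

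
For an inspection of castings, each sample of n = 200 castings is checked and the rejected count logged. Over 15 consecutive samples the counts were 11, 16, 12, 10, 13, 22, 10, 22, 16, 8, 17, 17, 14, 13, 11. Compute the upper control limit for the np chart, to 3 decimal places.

25.006

p̄ = Σdᵢ / (k·n) = 212 / (15 × 200) = 0.07067
UCL = np̄ + 3·√(np̄(1−p̄)) = 14.1333 + 3 × √(14.1333×0.92933) = 14.1333 + 3 × 3.6242 = 25.0058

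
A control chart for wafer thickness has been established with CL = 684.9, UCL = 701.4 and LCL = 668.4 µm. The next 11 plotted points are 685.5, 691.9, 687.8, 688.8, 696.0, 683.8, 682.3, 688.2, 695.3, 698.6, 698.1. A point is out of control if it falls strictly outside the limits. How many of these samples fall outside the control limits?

0

All 11 points lie within [668.4, 701.4].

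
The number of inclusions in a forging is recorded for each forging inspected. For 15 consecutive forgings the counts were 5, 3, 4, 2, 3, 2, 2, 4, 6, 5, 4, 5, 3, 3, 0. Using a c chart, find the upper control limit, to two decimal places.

8.93

c̄ = (5 + 3 + 4 + 2 + 3 + 2 + 2 + 4 + 6 + 5 + 4 + 5 + 3 + 3 + 0) / 15 = 51 / 15 = 3.4000
UCL = c̄ + 3√c̄ = 3.4000 + 3 × √3.4000 = 3.4000 + 3 × 1.8439 = 8.9317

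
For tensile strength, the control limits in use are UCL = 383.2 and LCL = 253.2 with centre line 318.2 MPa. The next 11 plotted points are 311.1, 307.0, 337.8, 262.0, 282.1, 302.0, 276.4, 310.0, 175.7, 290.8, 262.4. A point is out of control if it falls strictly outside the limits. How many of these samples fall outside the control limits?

Compare each point to [253.2, 383.2]: sample 9 = 175.7 < LCL.

1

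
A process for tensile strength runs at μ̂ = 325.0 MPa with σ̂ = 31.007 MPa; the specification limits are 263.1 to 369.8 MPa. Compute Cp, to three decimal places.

Cp = (USL − LSL) / (6σ̂) = (369.8 − 263.1) / (6 × 31.007) = 106.7000 / 186.0420 = 0.5735

0.574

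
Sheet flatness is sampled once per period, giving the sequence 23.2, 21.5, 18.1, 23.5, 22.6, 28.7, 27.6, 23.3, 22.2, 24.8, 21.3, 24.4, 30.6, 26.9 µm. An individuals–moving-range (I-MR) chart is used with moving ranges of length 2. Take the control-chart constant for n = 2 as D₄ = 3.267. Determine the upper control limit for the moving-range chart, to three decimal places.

Moving ranges: 1.7, 3.4, 5.4, 0.9, 6.1, 1.1, 4.3, 1.1, 2.6, 3.5, 3.1, 6.2, 3.7; M̄R̄ = 43.1000 / 13 = 3.3154
UCL_MR = D₄·M̄R̄ = 3.267 × 3.3154 = 10.8314

10.831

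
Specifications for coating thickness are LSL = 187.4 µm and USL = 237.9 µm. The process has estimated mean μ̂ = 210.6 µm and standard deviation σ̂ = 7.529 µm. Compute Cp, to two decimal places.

Cp = (USL − LSL) / (6σ̂) = (237.9 − 187.4) / (6 × 7.529) = 50.5000 / 45.1740 = 1.1179

1.12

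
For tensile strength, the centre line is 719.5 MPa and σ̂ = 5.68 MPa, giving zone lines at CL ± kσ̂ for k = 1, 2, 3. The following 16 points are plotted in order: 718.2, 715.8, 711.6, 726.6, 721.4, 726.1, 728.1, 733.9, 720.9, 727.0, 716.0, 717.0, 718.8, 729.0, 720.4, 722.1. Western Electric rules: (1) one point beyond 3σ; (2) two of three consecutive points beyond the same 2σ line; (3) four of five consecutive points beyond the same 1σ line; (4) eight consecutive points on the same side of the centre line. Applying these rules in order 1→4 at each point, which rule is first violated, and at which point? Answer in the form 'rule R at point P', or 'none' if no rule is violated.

rule 3 at point 8

Zone of each point (C = within 1σ̂, B = 1σ̂–2σ̂, A = 2σ̂–3σ̂, * = beyond 3σ̂; sign = side of CL): 1:-C, 2:-C, 3:-B, 4:+B, 5:+C, 6:+B, 7:+B, 8:+A, 9:+C, 10:+B, 11:-C, 12:-C, 13:-C, 14:+B, 15:+C, 16:+C
Rule 3 (four of five consecutive points beyond the same 1σ limit) is satisfied at point 8.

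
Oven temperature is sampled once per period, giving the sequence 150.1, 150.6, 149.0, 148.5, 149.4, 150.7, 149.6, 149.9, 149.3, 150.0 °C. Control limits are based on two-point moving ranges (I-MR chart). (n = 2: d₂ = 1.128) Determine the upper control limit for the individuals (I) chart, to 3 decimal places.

151.926

X̄ = (150.1 + 150.6 + 149.0 + 148.5 + 149.4 + 150.7 + 149.6 + 149.9 + 149.3 + 150.0) / 10 = 149.7100
Moving ranges: 0.5, 1.6, 0.5, 0.9, 1.3, 1.1, 0.3, 0.6, 0.7; M̄R̄ = 7.5000 / 9 = 0.8333
UCL = X̄ + 3·M̄R̄/d₂ = 149.7100 + 3 × 0.8333 / 1.128 = 151.9263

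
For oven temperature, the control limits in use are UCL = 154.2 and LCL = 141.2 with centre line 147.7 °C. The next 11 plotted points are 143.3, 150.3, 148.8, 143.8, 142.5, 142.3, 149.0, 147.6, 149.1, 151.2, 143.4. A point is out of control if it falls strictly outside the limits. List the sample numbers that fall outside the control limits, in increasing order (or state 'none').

All 11 points lie within [141.2, 154.2].

none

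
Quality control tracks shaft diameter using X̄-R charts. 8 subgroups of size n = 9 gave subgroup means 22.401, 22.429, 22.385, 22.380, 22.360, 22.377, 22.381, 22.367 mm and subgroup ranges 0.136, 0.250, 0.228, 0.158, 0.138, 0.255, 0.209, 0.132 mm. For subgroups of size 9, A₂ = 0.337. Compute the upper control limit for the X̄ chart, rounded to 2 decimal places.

22.45

X̄̄ = (22.401 + 22.429 + 22.385 + 22.380 + 22.360 + 22.377 + 22.381 + 22.367) / 8 = 179.0800 / 8 = 22.3850
R̄ = (0.136 + 0.250 + 0.228 + 0.158 + 0.138 + 0.255 + 0.209 + 0.132) / 8 = 1.5060 / 8 = 0.1883
UCL = X̄̄ + A₂·R̄ = 22.3850 + 0.337 × 0.1883 = 22.4484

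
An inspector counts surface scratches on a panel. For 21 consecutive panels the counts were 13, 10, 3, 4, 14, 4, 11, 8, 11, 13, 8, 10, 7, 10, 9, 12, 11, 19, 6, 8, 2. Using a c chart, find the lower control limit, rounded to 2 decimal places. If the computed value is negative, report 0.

c̄ = (13 + 10 + 3 + 4 + 14 + 4 + 11 + 8 + 11 + 13 + 8 + 10 + 7 + 10 + 9 + 12 + 11 + 19 + 6 + 8 + 2) / 21 = 193 / 21 = 9.1905
LCL = c̄ − 3√c̄ = 9.1905 − 3 × 3.0316 = 0.0957

0.10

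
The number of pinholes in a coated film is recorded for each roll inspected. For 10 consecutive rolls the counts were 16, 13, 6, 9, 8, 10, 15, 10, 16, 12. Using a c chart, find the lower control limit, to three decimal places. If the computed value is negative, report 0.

1.327

c̄ = (16 + 13 + 6 + 9 + 8 + 10 + 15 + 10 + 16 + 12) / 10 = 115 / 10 = 11.5000
LCL = c̄ − 3√c̄ = 11.5000 − 3 × 3.3912 = 1.3265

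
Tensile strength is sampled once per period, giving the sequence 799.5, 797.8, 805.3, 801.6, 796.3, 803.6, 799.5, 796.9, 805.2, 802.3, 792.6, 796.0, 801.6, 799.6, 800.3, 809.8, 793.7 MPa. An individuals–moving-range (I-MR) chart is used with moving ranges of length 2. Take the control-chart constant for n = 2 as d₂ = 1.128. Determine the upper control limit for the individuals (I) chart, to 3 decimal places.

X̄ = (799.5 + 797.8 + 805.3 + 801.6 + 796.3 + 803.6 + 799.5 + 796.9 + 805.2 + 802.3 + 792.6 + 796.0 + 801.6 + 799.6 + 800.3 + 809.8 + 793.7) / 17 = 800.0941
Moving ranges: 1.7, 7.5, 3.7, 5.3, 7.3, 4.1, 2.6, 8.3, 2.9, 9.7, 3.4, 5.6, 2.0, 0.7, 9.5, 16.1; M̄R̄ = 90.4000 / 16 = 5.6500
UCL = X̄ + 3·M̄R̄/d₂ = 800.0941 + 3 × 5.6500 / 1.128 = 815.1207

815.121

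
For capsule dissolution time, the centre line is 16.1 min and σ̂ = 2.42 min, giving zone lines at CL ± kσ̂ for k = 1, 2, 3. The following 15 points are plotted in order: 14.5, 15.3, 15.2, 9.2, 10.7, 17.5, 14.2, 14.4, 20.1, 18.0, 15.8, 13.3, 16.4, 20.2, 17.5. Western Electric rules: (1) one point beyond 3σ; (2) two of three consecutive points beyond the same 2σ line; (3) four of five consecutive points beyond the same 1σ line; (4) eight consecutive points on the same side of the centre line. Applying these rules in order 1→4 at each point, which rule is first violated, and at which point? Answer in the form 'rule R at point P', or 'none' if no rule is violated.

Zone of each point (C = within 1σ̂, B = 1σ̂–2σ̂, A = 2σ̂–3σ̂, * = beyond 3σ̂; sign = side of CL): 1:-C, 2:-C, 3:-C, 4:-A, 5:-A, 6:+C, 7:-C, 8:-C, 9:+B, 10:+C, 11:-C, 12:-B, 13:+C, 14:+B, 15:+C
Rule 2 (two of three consecutive points beyond the same 2σ limit) is satisfied at point 5.

rule 2 at point 5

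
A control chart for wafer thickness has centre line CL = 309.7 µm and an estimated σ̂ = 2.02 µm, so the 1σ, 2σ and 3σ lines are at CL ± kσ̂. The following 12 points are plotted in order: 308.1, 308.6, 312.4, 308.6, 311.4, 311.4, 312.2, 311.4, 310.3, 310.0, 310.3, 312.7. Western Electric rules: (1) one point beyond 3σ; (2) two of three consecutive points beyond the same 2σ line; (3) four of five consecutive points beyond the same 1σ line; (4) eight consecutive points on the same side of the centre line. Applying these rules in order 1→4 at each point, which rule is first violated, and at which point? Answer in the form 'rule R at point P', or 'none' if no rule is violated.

Zone of each point (C = within 1σ̂, B = 1σ̂–2σ̂, A = 2σ̂–3σ̂, * = beyond 3σ̂; sign = side of CL): 1:-C, 2:-C, 3:+B, 4:-C, 5:+C, 6:+C, 7:+B, 8:+C, 9:+C, 10:+C, 11:+C, 12:+B
Rule 4 (eight consecutive points on the same side of the centre line) is satisfied at point 12.

rule 4 at point 12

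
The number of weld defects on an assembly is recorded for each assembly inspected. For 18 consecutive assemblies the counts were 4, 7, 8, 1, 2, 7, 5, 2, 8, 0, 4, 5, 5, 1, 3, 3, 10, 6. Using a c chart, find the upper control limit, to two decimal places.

c̄ = (4 + 7 + 8 + 1 + 2 + 7 + 5 + 2 + 8 + 0 + 4 + 5 + 5 + 1 + 3 + 3 + 10 + 6) / 18 = 81 / 18 = 4.5000
UCL = c̄ + 3√c̄ = 4.5000 + 3 × √4.5000 = 4.5000 + 3 × 2.1213 = 10.8640

10.86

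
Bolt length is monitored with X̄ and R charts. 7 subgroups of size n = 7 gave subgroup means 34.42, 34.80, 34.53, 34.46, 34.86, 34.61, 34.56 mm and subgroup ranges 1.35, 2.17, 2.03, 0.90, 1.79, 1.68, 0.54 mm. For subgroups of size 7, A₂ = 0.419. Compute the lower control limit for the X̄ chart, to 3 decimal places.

X̄̄ = (34.42 + 34.80 + 34.53 + 34.46 + 34.86 + 34.61 + 34.56) / 7 = 242.2400 / 7 = 34.6057
R̄ = (1.35 + 2.17 + 2.03 + 0.90 + 1.79 + 1.68 + 0.54) / 7 = 10.4600 / 7 = 1.4943
LCL = X̄̄ − A₂·R̄ = 34.6057 − 0.419 × 1.4943 = 33.9796

33.980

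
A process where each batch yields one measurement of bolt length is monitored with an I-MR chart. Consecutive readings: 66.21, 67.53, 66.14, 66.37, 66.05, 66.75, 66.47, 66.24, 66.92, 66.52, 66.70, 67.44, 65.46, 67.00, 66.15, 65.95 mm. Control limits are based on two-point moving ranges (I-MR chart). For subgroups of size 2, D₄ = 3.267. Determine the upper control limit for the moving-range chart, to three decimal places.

Moving ranges: 1.32, 1.39, 0.23, 0.32, 0.70, 0.28, 0.23, 0.68, 0.40, 0.18, 0.74, 1.98, 1.54, 0.85, 0.20; M̄R̄ = 11.0400 / 15 = 0.7360
UCL_MR = D₄·M̄R̄ = 3.267 × 0.7360 = 2.4045

2.405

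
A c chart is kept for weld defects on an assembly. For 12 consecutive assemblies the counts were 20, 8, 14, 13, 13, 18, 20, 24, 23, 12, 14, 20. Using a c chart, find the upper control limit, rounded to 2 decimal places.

c̄ = (20 + 8 + 14 + 13 + 13 + 18 + 20 + 24 + 23 + 12 + 14 + 20) / 12 = 199 / 12 = 16.5833
UCL = c̄ + 3√c̄ = 16.5833 + 3 × √16.5833 = 16.5833 + 3 × 4.0723 = 28.8001

28.80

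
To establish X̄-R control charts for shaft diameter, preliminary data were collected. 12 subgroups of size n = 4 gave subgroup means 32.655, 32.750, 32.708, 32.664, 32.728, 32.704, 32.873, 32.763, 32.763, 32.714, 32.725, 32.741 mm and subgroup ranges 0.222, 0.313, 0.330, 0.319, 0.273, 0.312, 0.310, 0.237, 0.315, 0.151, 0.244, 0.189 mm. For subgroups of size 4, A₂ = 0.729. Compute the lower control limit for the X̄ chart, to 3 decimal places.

32.537

X̄̄ = (32.655 + 32.750 + 32.708 + 32.664 + 32.728 + 32.704 + 32.873 + 32.763 + 32.763 + 32.714 + 32.725 + 32.741) / 12 = 392.7880 / 12 = 32.7323
R̄ = (0.222 + 0.313 + 0.330 + 0.319 + 0.273 + 0.312 + 0.310 + 0.237 + 0.315 + 0.151 + 0.244 + 0.189) / 12 = 3.2150 / 12 = 0.2679
LCL = X̄̄ − A₂·R̄ = 32.7323 − 0.729 × 0.2679 = 32.5370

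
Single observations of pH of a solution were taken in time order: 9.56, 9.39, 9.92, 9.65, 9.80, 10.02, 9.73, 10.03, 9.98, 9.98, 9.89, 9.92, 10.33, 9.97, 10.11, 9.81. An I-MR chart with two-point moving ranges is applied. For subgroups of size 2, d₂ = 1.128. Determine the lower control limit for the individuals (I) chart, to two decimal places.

X̄ = (9.56 + 9.39 + 9.92 + 9.65 + 9.80 + 10.02 + 9.73 + 10.03 + 9.98 + 9.98 + 9.89 + 9.92 + 10.33 + 9.97 + 10.11 + 9.81) / 16 = 9.8806
Moving ranges: 0.17, 0.53, 0.27, 0.15, 0.22, 0.29, 0.30, 0.05, 0.00, 0.09, 0.03, 0.41, 0.36, 0.14, 0.30; M̄R̄ = 3.3100 / 15 = 0.2207
LCL = X̄ − 3·M̄R̄/d₂ = 9.8806 − 3 × 0.2207 / 1.128 = 9.2937

9.29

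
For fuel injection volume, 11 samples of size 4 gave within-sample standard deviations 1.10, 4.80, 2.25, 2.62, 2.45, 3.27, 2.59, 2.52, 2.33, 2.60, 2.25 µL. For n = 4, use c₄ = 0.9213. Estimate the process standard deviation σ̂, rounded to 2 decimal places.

s̄ = (1.10 + 4.80 + 2.25 + 2.62 + 2.45 + 3.27 + 2.59 + 2.52 + 2.33 + 2.60 + 2.25) / 11 = 2.6164
σ̂ = s̄ / c₄ = 2.6164 / 0.9213 = 2.8399

2.84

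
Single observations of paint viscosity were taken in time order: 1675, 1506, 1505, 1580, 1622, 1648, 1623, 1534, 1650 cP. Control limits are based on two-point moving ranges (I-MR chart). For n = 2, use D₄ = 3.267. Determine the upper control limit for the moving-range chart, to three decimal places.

221.748

Moving ranges: 169, 1, 75, 42, 26, 25, 89, 116; M̄R̄ = 543.0000 / 8 = 67.8750
UCL_MR = D₄·M̄R̄ = 3.267 × 67.8750 = 221.7476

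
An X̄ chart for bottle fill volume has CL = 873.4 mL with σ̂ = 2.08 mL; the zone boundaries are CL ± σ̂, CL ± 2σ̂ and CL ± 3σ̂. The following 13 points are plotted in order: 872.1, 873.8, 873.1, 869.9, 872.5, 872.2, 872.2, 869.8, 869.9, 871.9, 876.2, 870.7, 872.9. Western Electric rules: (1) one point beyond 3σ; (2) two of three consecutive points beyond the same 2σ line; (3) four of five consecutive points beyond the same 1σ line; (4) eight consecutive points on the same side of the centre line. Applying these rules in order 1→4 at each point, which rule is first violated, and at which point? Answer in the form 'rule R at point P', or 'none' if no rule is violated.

rule 4 at point 10

Zone of each point (C = within 1σ̂, B = 1σ̂–2σ̂, A = 2σ̂–3σ̂, * = beyond 3σ̂; sign = side of CL): 1:-C, 2:+C, 3:-C, 4:-B, 5:-C, 6:-C, 7:-C, 8:-B, 9:-B, 10:-C, 11:+B, 12:-B, 13:-C
Rule 4 (eight consecutive points on the same side of the centre line) is satisfied at point 10.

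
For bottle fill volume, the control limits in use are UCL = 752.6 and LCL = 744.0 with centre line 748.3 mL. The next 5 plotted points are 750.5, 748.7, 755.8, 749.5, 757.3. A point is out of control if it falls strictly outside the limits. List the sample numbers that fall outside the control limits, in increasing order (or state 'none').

Compare each point to [744.0, 752.6]: sample 3 = 755.8 > UCL; sample 5 = 757.3 > UCL.

3, 5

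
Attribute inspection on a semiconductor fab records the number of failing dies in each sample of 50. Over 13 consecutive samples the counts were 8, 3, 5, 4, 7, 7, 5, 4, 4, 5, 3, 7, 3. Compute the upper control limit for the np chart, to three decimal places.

p̄ = Σdᵢ / (k·n) = 65 / (13 × 50) = 0.10000
UCL = np̄ + 3·√(np̄(1−p̄)) = 5.0000 + 3 × √(5.0000×0.90000) = 5.0000 + 3 × 2.1213 = 11.3640

11.364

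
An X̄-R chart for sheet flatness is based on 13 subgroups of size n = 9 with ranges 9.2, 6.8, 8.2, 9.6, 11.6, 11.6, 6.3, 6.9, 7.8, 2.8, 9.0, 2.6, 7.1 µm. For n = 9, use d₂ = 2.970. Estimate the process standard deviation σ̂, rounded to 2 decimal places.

2.58

R̄ = (9.2 + 6.8 + 8.2 + 9.6 + 11.6 + 11.6 + 6.3 + 6.9 + 7.8 + 2.8 + 9.0 + 2.6 + 7.1) / 13 = 7.6538
σ̂ = R̄ / d₂ = 7.6538 / 2.970 = 2.5771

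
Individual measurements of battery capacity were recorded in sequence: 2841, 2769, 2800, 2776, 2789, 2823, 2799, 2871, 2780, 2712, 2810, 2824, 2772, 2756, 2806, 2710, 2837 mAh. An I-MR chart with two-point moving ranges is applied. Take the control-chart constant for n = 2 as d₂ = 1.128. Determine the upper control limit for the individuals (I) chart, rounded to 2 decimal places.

X̄ = (2841 + 2769 + 2800 + 2776 + 2789 + 2823 + 2799 + 2871 + 2780 + 2712 + 2810 + 2824 + 2772 + 2756 + 2806 + 2710 + 2837) / 17 = 2792.6471
Moving ranges: 72, 31, 24, 13, 34, 24, 72, 91, 68, 98, 14, 52, 16, 50, 96, 127; M̄R̄ = 882.0000 / 16 = 55.1250
UCL = X̄ + 3·M̄R̄/d₂ = 2792.6471 + 3 × 55.1250 / 1.128 = 2939.2561

2939.26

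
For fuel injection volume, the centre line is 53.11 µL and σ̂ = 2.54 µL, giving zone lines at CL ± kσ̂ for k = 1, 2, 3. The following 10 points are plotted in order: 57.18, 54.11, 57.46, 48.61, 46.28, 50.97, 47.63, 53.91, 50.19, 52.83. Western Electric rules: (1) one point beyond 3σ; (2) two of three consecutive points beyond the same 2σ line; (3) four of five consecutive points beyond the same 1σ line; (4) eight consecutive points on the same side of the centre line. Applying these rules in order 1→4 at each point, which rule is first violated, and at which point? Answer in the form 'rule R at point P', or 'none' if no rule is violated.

Zone of each point (C = within 1σ̂, B = 1σ̂–2σ̂, A = 2σ̂–3σ̂, * = beyond 3σ̂; sign = side of CL): 1:+B, 2:+C, 3:+B, 4:-B, 5:-A, 6:-C, 7:-A, 8:+C, 9:-B, 10:-C
Rule 2 (two of three consecutive points beyond the same 2σ limit) is satisfied at point 7.

rule 2 at point 7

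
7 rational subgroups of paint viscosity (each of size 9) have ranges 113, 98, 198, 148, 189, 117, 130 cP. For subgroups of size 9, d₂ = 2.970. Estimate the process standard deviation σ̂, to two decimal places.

47.76

R̄ = (113 + 98 + 198 + 148 + 189 + 117 + 130) / 7 = 141.8571
σ̂ = R̄ / d₂ = 141.8571 / 2.970 = 47.7633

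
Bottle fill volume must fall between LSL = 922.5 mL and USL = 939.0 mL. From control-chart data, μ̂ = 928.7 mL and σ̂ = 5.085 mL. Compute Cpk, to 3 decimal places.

Cpu = (USL − μ̂) / (3σ̂) = (939.0 − 928.7) / (3 × 5.085) = 0.6752; Cpl = (μ̂ − LSL) / (3σ̂) = (928.7 − 922.5) / (3 × 5.085) = 0.4064; Cpk = min(Cpu, Cpl) = 0.4064

0.406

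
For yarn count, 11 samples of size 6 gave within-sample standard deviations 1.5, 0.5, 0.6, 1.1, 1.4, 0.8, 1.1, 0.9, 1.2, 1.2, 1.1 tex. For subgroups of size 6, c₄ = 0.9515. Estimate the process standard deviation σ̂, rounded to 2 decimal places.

1.09

s̄ = (1.5 + 0.5 + 0.6 + 1.1 + 1.4 + 0.8 + 1.1 + 0.9 + 1.2 + 1.2 + 1.1) / 11 = 1.0364
σ̂ = s̄ / c₄ = 1.0364 / 0.9515 = 1.0892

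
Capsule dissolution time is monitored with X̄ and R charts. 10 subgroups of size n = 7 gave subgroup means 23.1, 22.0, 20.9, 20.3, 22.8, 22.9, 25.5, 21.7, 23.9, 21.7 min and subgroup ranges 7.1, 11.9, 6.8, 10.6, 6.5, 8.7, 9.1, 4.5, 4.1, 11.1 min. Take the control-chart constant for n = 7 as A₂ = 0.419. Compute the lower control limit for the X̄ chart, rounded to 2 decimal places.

X̄̄ = (23.1 + 22.0 + 20.9 + 20.3 + 22.8 + 22.9 + 25.5 + 21.7 + 23.9 + 21.7) / 10 = 224.8000 / 10 = 22.4800
R̄ = (7.1 + 11.9 + 6.8 + 10.6 + 6.5 + 8.7 + 9.1 + 4.5 + 4.1 + 11.1) / 10 = 80.4000 / 10 = 8.0400
LCL = X̄̄ − A₂·R̄ = 22.4800 − 0.419 × 8.0400 = 19.1112

19.11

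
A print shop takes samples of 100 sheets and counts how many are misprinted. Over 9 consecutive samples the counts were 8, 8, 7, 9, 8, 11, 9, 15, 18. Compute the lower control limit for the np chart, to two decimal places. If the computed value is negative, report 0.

p̄ = Σdᵢ / (k·n) = 93 / (9 × 100) = 0.10333
LCL = np̄ − 3·√(np̄(1−p̄)) = 10.3333 − 3 × 3.0439 = 1.2015

1.20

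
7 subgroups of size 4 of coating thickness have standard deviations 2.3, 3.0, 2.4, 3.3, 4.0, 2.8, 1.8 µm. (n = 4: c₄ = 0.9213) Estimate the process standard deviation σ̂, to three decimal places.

s̄ = (2.3 + 3.0 + 2.4 + 3.3 + 4.0 + 2.8 + 1.8) / 7 = 2.8000
σ̂ = s̄ / c₄ = 2.8000 / 0.9213 = 3.0392

3.039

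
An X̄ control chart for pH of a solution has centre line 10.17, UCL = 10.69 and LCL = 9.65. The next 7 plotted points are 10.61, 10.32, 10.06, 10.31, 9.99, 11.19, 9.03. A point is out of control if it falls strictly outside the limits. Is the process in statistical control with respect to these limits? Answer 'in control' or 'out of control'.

out of control

Compare each point to [9.65, 10.69]: sample 6 = 11.19 > UCL; sample 7 = 9.03 < LCL.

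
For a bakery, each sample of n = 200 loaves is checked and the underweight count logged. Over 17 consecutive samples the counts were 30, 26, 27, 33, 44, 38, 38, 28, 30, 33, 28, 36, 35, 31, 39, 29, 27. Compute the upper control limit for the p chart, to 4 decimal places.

0.2406

p̄ = Σdᵢ / (k·n) = 552 / (17 × 200) = 0.16235
UCL = p̄ + 3·√(p̄(1−p̄)/n) = 0.16235 + 3 × √(0.16235×0.83765/200) = 0.16235 + 3 × 0.02608 = 0.24058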